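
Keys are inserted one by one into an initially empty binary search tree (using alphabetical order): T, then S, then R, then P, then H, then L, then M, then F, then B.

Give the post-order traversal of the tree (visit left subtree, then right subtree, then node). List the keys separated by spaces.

B F M L H P R S T

Insert T: tree is empty, so T becomes the root.
Insert S: S < T → go left. Place as left child of T.
Insert R: R < T → go left; R < S → go left. Place as left child of S.
Insert P: P < T → go left; P < S → go left; P < R → go left. Place as left child of R.
Insert H: H < T → go left; H < S → go left; H < R → go left; H < P → go left. Place as left child of P.
Insert L: L < T → go left; L < S → go left; L < R → go left; L < P → go left; L > H → go right. Place as right child of H.
Insert M: M < T → go left; M < S → go left; M < R → go left; M < P → go left; M > H → go right; M > L → go right. Place as right child of L.
Insert F: F < T → go left; F < S → go left; F < R → go left; F < P → go left; F < H → go left. Place as left child of H.
Insert B: B < T → go left; B < S → go left; B < R → go left; B < P → go left; B < H → go left; B < F → go left. Place as left child of F.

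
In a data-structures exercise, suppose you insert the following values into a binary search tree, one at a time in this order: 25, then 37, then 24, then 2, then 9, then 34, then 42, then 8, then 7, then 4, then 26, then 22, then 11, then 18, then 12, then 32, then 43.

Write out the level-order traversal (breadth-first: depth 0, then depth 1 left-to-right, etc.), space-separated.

25 24 37 2 34 42 9 26 43 8 22 32 7 11 4 18 12

Insert 25: tree is empty, so 25 becomes the root.
Insert 37: 37 > 25 → go right. Place as right child of 25.
Insert 24: 24 < 25 → go left. Place as left child of 25.
Insert 2: 2 < 25 → go left; 2 < 24 → go left. Place as left child of 24.
Insert 9: 9 < 25 → go left; 9 < 24 → go left; 9 > 2 → go right. Place as right child of 2.
Insert 34: 34 > 25 → go right; 34 < 37 → go left. Place as left child of 37.
Insert 42: 42 > 25 → go right; 42 > 37 → go right. Place as right child of 37.
Insert 8: 8 < 25 → go left; 8 < 24 → go left; 8 > 2 → go right; 8 < 9 → go left. Place as left child of 9.
Insert 7: 7 < 25 → go left; 7 < 24 → go left; 7 > 2 → go right; 7 < 9 → go left; 7 < 8 → go left. Place as left child of 8.
Insert 4: 4 < 25 → go left; 4 < 24 → go left; 4 > 2 → go right; 4 < 9 → go left; 4 < 8 → go left; 4 < 7 → go left. Place as left child of 7.
Insert 26: 26 > 25 → go right; 26 < 37 → go left; 26 < 34 → go left. Place as left child of 34.
Insert 22: 22 < 25 → go left; 22 < 24 → go left; 22 > 2 → go right; 22 > 9 → go right. Place as right child of 9.
Insert 11: 11 < 25 → go left; 11 < 24 → go left; 11 > 2 → go right; 11 > 9 → go right; 11 < 22 → go left. Place as left child of 22.
Insert 18: 18 < 25 → go left; 18 < 24 → go left; 18 > 2 → go right; 18 > 9 → go right; 18 < 22 → go left; 18 > 11 → go right. Place as right child of 11.
Insert 12: 12 < 25 → go left; 12 < 24 → go left; 12 > 2 → go right; 12 > 9 → go right; 12 < 22 → go left; 12 > 11 → go right; 12 < 18 → go left. Place as left child of 18.
Insert 32: 32 > 25 → go right; 32 < 37 → go left; 32 < 34 → go left; 32 > 26 → go right. Place as right child of 26.
Insert 43: 43 > 25 → go right; 43 > 37 → go right; 43 > 42 → go right. Place as right child of 42.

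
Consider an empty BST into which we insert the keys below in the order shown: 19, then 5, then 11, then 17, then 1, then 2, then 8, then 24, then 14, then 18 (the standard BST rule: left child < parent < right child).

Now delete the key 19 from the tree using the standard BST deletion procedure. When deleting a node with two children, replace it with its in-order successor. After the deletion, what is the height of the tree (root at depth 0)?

Insert 19: tree is empty, so 19 becomes the root.
Insert 5: 5 < 19 → go left. Place as left child of 19.
Insert 11: 11 < 19 → go left; 11 > 5 → go right. Place as right child of 5.
Insert 17: 17 < 19 → go left; 17 > 5 → go right; 17 > 11 → go right. Place as right child of 11.
Insert 1: 1 < 19 → go left; 1 < 5 → go left. Place as left child of 5.
Insert 2: 2 < 19 → go left; 2 < 5 → go left; 2 > 1 → go right. Place as right child of 1.
Insert 8: 8 < 19 → go left; 8 > 5 → go right; 8 < 11 → go left. Place as left child of 11.
Insert 24: 24 > 19 → go right. Place as right child of 19.
Insert 14: 14 < 19 → go left; 14 > 5 → go right; 14 > 11 → go right; 14 < 17 → go left. Place as left child of 17.
Insert 18: 18 < 19 → go left; 18 > 5 → go right; 18 > 11 → go right; 18 > 17 → go right. Place as right child of 17.

Delete 19 (two children — replace with in-order successor).
After deletion, deepest node is 14 at depth 4.

4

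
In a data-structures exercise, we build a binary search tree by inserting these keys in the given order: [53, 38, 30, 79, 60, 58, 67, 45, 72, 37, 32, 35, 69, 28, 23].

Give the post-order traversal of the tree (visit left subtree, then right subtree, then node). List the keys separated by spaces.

23 28 35 32 37 30 45 38 58 69 72 67 60 79 53

53: root
38: left child of 53 (depth 1)
30: left child of 38 (depth 2)
79: right child of 53 (depth 1)
60: left child of 79 (depth 2)
58: left child of 60 (depth 3)
67: right child of 60 (depth 3)
45: right child of 38 (depth 2)
72: right child of 67 (depth 4)
37: right child of 30 (depth 3)
32: left child of 37 (depth 4)
35: right child of 32 (depth 5)
69: left child of 72 (depth 5)
28: left child of 30 (depth 3)
23: left child of 28 (depth 4)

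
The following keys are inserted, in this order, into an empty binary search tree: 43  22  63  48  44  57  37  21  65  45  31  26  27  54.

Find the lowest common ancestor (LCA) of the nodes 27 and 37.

37

Resulting structure (node: left, right):
  43: L=22, R=63
  22: L=21, R=37
  63: L=48, R=65
  48: L=44, R=57
  44: L=–, R=45
  57: L=54, R=–
  37: L=31, R=–
  21: L=–, R=–
  65: L=–, R=–
  45: L=–, R=–
  31: L=26, R=–
  26: L=–, R=27
  27: L=–, R=–
  54: L=–, R=–

Path to 27: 43 → 22 → 37 → 31 → 26 → 27
Path to 37: 43 → 22 → 37
37 lies on both paths and is an ancestor of the other node.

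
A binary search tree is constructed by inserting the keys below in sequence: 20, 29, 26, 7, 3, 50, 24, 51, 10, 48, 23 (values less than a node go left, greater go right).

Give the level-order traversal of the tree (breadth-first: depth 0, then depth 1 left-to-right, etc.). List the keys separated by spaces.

20 7 29 3 10 26 50 24 48 51 23

Resulting structure (node: left, right):
  20: L=7, R=29
  29: L=26, R=50
  26: L=24, R=–
  7: L=3, R=10
  3: L=–, R=–
  50: L=48, R=51
  24: L=23, R=–
  51: L=–, R=–
  10: L=–, R=–
  48: L=–, R=–
  23: L=–, R=–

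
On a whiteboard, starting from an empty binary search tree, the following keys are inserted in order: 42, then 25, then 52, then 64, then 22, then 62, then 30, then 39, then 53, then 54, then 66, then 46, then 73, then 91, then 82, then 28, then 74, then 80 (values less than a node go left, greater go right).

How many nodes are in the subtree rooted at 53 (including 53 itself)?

42: root
25: left child of 42 (depth 1)
52: right child of 42 (depth 1)
64: right child of 52 (depth 2)
22: left child of 25 (depth 2)
62: left child of 64 (depth 3)
30: right child of 25 (depth 2)
39: right child of 30 (depth 3)
53: left child of 62 (depth 4)
54: right child of 53 (depth 5)
66: right child of 64 (depth 3)
46: left child of 52 (depth 2)
73: right child of 66 (depth 4)
91: right child of 73 (depth 5)
82: left child of 91 (depth 6)
28: left child of 30 (depth 3)
74: left child of 82 (depth 7)
80: right child of 74 (depth 8)

Subtree rooted at 53 contains: 53, 54 — 2 nodes.

2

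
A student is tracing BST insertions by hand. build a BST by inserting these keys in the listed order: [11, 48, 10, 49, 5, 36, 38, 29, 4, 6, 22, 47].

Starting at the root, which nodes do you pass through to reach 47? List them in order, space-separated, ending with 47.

11: root
48: right child of 11 (depth 1)
10: left child of 11 (depth 1)
49: right child of 48 (depth 2)
5: left child of 10 (depth 2)
36: left child of 48 (depth 2)
38: right child of 36 (depth 3)
29: left child of 36 (depth 3)
4: left child of 5 (depth 3)
6: right child of 5 (depth 3)
22: left child of 29 (depth 4)
47: right child of 38 (depth 4)

11 48 36 38 47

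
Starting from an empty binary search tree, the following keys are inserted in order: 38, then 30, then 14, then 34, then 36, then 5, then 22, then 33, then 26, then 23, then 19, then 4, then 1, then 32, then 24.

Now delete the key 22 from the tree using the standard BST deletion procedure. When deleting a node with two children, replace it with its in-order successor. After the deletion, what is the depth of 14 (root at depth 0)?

2

38: root
30: left child of 38 (depth 1)
14: left child of 30 (depth 2)
34: right child of 30 (depth 2)
36: right child of 34 (depth 3)
5: left child of 14 (depth 3)
22: right child of 14 (depth 3)
33: left child of 34 (depth 3)
26: right child of 22 (depth 4)
23: left child of 26 (depth 5)
19: left child of 22 (depth 4)
4: left child of 5 (depth 4)
1: left child of 4 (depth 5)
32: left child of 33 (depth 4)
24: right child of 23 (depth 6)

Delete 22 (two children — replace with in-order successor).
After deletion, path to 14: 38 → 30 → 14.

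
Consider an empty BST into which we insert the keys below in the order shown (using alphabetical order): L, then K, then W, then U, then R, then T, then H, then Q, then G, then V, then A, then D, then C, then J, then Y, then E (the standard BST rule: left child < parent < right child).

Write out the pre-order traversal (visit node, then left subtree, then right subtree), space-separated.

Insert L: tree is empty, so L becomes the root.
Insert K: K < L → go left. Place as left child of L.
Insert W: W > L → go right. Place as right child of L.
Insert U: U > L → go right; U < W → go left. Place as left child of W.
Insert R: R > L → go right; R < W → go left; R < U → go left. Place as left child of U.
Insert T: T > L → go right; T < W → go left; T < U → go left; T > R → go right. Place as right child of R.
Insert H: H < L → go left; H < K → go left. Place as left child of K.
Insert Q: Q > L → go right; Q < W → go left; Q < U → go left; Q < R → go left. Place as left child of R.
Insert G: G < L → go left; G < K → go left; G < H → go left. Place as left child of H.
Insert V: V > L → go right; V < W → go left; V > U → go right. Place as right child of U.
Insert A: A < L → go left; A < K → go left; A < H → go left; A < G → go left. Place as left child of G.
Insert D: D < L → go left; D < K → go left; D < H → go left; D < G → go left; D > A → go right. Place as right child of A.
Insert C: C < L → go left; C < K → go left; C < H → go left; C < G → go left; C > A → go right; C < D → go left. Place as left child of D.
Insert J: J < L → go left; J < K → go left; J > H → go right. Place as right child of H.
Insert Y: Y > L → go right; Y > W → go right. Place as right child of W.
Insert E: E < L → go left; E < K → go left; E < H → go left; E < G → go left; E > A → go right; E > D → go right. Place as right child of D.

L K H G A D C E J W U R Q T V Y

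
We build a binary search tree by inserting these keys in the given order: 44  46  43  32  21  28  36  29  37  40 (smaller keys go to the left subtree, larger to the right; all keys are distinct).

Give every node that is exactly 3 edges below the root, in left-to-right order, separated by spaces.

21 36

44: root
46: right child of 44 (depth 1)
43: left child of 44 (depth 1)
32: left child of 43 (depth 2)
21: left child of 32 (depth 3)
28: right child of 21 (depth 4)
36: right child of 32 (depth 3)
29: right child of 28 (depth 5)
37: right child of 36 (depth 4)
40: right child of 37 (depth 5)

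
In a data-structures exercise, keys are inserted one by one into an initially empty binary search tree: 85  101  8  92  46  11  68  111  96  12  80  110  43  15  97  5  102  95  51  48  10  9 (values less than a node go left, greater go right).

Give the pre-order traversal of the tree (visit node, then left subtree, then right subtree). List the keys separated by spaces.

Resulting structure (node: left, right):
  85: L=8, R=101
  101: L=92, R=111
  8: L=5, R=46
  92: L=–, R=96
  46: L=11, R=68
  11: L=10, R=12
  68: L=51, R=80
  111: L=110, R=–
  96: L=95, R=97
  12: L=–, R=43
  80: L=–, R=–
  110: L=102, R=–
  43: L=15, R=–
  15: L=–, R=–
  97: L=–, R=–
  5: L=–, R=–
  102: L=–, R=–
  95: L=–, R=–
  51: L=48, R=–
  48: L=–, R=–
  10: L=9, R=–
  9: L=–, R=–

85 8 5 46 11 10 9 12 43 15 68 51 48 80 101 92 96 95 97 111 110 102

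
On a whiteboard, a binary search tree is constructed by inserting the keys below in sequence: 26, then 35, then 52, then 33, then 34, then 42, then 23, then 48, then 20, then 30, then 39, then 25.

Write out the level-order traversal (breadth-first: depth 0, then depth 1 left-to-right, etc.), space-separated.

Insert 26: tree is empty, so 26 becomes the root.
Insert 35: 35 > 26 → go right. Place as right child of 26.
Insert 52: 52 > 26 → go right; 52 > 35 → go right. Place as right child of 35.
Insert 33: 33 > 26 → go right; 33 < 35 → go left. Place as left child of 35.
Insert 34: 34 > 26 → go right; 34 < 35 → go left; 34 > 33 → go right. Place as right child of 33.
Insert 42: 42 > 26 → go right; 42 > 35 → go right; 42 < 52 → go left. Place as left child of 52.
Insert 23: 23 < 26 → go left. Place as left child of 26.
Insert 48: 48 > 26 → go right; 48 > 35 → go right; 48 < 52 → go left; 48 > 42 → go right. Place as right child of 42.
Insert 20: 20 < 26 → go left; 20 < 23 → go left. Place as left child of 23.
Insert 30: 30 > 26 → go right; 30 < 35 → go left; 30 < 33 → go left. Place as left child of 33.
Insert 39: 39 > 26 → go right; 39 > 35 → go right; 39 < 52 → go left; 39 < 42 → go left. Place as left child of 42.
Insert 25: 25 < 26 → go left; 25 > 23 → go right. Place as right child of 23.

26 23 35 20 25 33 52 30 34 42 39 48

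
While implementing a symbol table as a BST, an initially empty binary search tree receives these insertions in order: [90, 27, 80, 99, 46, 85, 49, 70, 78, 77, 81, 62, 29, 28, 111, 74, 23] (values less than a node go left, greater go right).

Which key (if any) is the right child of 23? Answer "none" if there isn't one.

Resulting structure (node: left, right):
  90: L=27, R=99
  27: L=23, R=80
  80: L=46, R=85
  99: L=–, R=111
  46: L=29, R=49
  85: L=81, R=–
  49: L=–, R=70
  70: L=62, R=78
  78: L=77, R=–
  77: L=74, R=–
  81: L=–, R=–
  62: L=–, R=–
  29: L=28, R=–
  28: L=–, R=–
  111: L=–, R=–
  74: L=–, R=–
  23: L=–, R=–

none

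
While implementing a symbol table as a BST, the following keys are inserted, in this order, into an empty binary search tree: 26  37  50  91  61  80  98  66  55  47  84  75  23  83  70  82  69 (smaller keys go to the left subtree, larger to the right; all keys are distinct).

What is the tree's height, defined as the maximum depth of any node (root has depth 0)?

9

26: root
37: right child of 26 (depth 1)
50: right child of 37 (depth 2)
91: right child of 50 (depth 3)
61: left child of 91 (depth 4)
80: right child of 61 (depth 5)
98: right child of 91 (depth 4)
66: left child of 80 (depth 6)
55: left child of 61 (depth 5)
47: left child of 50 (depth 3)
84: right child of 80 (depth 6)
75: right child of 66 (depth 7)
23: left child of 26 (depth 1)
83: left child of 84 (depth 7)
70: left child of 75 (depth 8)
82: left child of 83 (depth 8)
69: left child of 70 (depth 9)

The deepest node is 69 at depth 9.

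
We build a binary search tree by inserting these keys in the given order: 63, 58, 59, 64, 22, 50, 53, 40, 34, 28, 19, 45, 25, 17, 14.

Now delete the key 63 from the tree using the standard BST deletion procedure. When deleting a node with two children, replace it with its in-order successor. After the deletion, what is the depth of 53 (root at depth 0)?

63: root
58: left child of 63 (depth 1)
59: right child of 58 (depth 2)
64: right child of 63 (depth 1)
22: left child of 58 (depth 2)
50: right child of 22 (depth 3)
53: right child of 50 (depth 4)
40: left child of 50 (depth 4)
34: left child of 40 (depth 5)
28: left child of 34 (depth 6)
19: left child of 22 (depth 3)
45: right child of 40 (depth 5)
25: left child of 28 (depth 7)
17: left child of 19 (depth 4)
14: left child of 17 (depth 5)

Delete 63 (two children — replace with in-order successor).
After deletion, path to 53: 64 → 58 → 22 → 50 → 53.

4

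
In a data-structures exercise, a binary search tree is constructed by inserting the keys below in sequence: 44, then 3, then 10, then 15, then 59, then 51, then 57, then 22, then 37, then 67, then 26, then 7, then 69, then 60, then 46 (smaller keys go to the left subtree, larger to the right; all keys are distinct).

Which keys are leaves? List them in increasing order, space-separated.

7 26 46 57 60 69

44: root
3: left child of 44 (depth 1)
10: right child of 3 (depth 2)
15: right child of 10 (depth 3)
59: right child of 44 (depth 1)
51: left child of 59 (depth 2)
57: right child of 51 (depth 3)
22: right child of 15 (depth 4)
37: right child of 22 (depth 5)
67: right child of 59 (depth 2)
26: left child of 37 (depth 6)
7: left child of 10 (depth 3)
69: right child of 67 (depth 3)
60: left child of 67 (depth 3)
46: left child of 51 (depth 3)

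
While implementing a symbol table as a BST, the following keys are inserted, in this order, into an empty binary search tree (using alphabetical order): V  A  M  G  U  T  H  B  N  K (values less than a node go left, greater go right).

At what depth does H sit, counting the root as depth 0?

4

Insert V: tree is empty, so V becomes the root.
Insert A: A < V → go left. Place as left child of V.
Insert M: M < V → go left; M > A → go right. Place as right child of A.
Insert G: G < V → go left; G > A → go right; G < M → go left. Place as left child of M.
Insert U: U < V → go left; U > A → go right; U > M → go right. Place as right child of M.
Insert T: T < V → go left; T > A → go right; T > M → go right; T < U → go left. Place as left child of U.
Insert H: H < V → go left; H > A → go right; H < M → go left; H > G → go right. Place as right child of G.
Insert B: B < V → go left; B > A → go right; B < M → go left; B < G → go left. Place as left child of G.
Insert N: N < V → go left; N > A → go right; N > M → go right; N < U → go left; N < T → go left. Place as left child of T.
Insert K: K < V → go left; K > A → go right; K < M → go left; K > G → go right; K > H → go right. Place as right child of H.

Path to H: V → A → M → G → H, which is 4 edges.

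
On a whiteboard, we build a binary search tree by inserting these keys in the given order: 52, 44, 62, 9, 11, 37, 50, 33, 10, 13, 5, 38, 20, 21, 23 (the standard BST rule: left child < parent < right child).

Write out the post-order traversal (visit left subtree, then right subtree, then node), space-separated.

5 10 23 21 20 13 33 38 37 11 9 50 44 62 52

52: root
44: left child of 52 (depth 1)
62: right child of 52 (depth 1)
9: left child of 44 (depth 2)
11: right child of 9 (depth 3)
37: right child of 11 (depth 4)
50: right child of 44 (depth 2)
33: left child of 37 (depth 5)
10: left child of 11 (depth 4)
13: left child of 33 (depth 6)
5: left child of 9 (depth 3)
38: right child of 37 (depth 5)
20: right child of 13 (depth 7)
21: right child of 20 (depth 8)
23: right child of 21 (depth 9)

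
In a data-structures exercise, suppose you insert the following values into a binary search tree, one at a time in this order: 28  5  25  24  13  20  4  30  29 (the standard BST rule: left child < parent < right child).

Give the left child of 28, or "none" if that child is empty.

5

28: root
5: left child of 28 (depth 1)
25: right child of 5 (depth 2)
24: left child of 25 (depth 3)
13: left child of 24 (depth 4)
20: right child of 13 (depth 5)
4: left child of 5 (depth 2)
30: right child of 28 (depth 1)
29: left child of 30 (depth 2)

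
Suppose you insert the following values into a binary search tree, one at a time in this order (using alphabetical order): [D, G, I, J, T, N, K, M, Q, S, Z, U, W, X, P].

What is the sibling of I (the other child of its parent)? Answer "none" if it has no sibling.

D: root
G: right child of D (depth 1)
I: right child of G (depth 2)
J: right child of I (depth 3)
T: right child of J (depth 4)
N: left child of T (depth 5)
K: left child of N (depth 6)
M: right child of K (depth 7)
Q: right child of N (depth 6)
S: right child of Q (depth 7)
Z: right child of T (depth 5)
U: left child of Z (depth 6)
W: right child of U (depth 7)
X: right child of W (depth 8)
P: left child of Q (depth 7)

I's parent is G, which has only one child.

none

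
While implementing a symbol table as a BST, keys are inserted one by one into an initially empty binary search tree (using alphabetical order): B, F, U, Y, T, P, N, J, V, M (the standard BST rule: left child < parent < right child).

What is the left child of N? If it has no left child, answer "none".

Resulting structure (node: left, right):
  B: L=–, R=F
  F: L=–, R=U
  U: L=T, R=Y
  Y: L=V, R=–
  T: L=P, R=–
  P: L=N, R=–
  N: L=J, R=–
  J: L=–, R=M
  V: L=–, R=–
  M: L=–, R=–

J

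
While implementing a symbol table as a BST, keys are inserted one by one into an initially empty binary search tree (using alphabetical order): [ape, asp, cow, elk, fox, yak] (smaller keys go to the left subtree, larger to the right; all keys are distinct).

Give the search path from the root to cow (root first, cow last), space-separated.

ape asp cow

ape: root
asp: right child of ape (depth 1)
cow: right child of asp (depth 2)
elk: right child of cow (depth 3)
fox: right child of elk (depth 4)
yak: right child of fox (depth 5)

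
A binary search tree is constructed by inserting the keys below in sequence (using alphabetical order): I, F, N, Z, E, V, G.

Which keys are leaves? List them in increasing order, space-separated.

E G V

Insert I: tree is empty, so I becomes the root.
Insert F: F < I → go left. Place as left child of I.
Insert N: N > I → go right. Place as right child of I.
Insert Z: Z > I → go right; Z > N → go right. Place as right child of N.
Insert E: E < I → go left; E < F → go left. Place as left child of F.
Insert V: V > I → go right; V > N → go right; V < Z → go left. Place as left child of Z.
Insert G: G < I → go left; G > F → go right. Place as right child of F.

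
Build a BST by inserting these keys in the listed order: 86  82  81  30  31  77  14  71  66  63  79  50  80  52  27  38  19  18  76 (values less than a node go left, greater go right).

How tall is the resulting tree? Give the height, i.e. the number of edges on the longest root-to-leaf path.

10

86: root
82: left child of 86 (depth 1)
81: left child of 82 (depth 2)
30: left child of 81 (depth 3)
31: right child of 30 (depth 4)
77: right child of 31 (depth 5)
14: left child of 30 (depth 4)
71: left child of 77 (depth 6)
66: left child of 71 (depth 7)
63: left child of 66 (depth 8)
79: right child of 77 (depth 6)
50: left child of 63 (depth 9)
80: right child of 79 (depth 7)
52: right child of 50 (depth 10)
27: right child of 14 (depth 5)
38: left child of 50 (depth 10)
19: left child of 27 (depth 6)
18: left child of 19 (depth 7)
76: right child of 71 (depth 7)

The deepest node is 52 at depth 10.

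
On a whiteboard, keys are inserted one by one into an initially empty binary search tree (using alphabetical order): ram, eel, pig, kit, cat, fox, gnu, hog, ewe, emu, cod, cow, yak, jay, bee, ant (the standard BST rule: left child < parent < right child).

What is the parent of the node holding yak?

Insert ram: tree is empty, so ram becomes the root.
Insert eel: eel < ram → go left. Place as left child of ram.
Insert pig: pig < ram → go left; pig > eel → go right. Place as right child of eel.
Insert kit: kit < ram → go left; kit > eel → go right; kit < pig → go left. Place as left child of pig.
Insert cat: cat < ram → go left; cat < eel → go left. Place as left child of eel.
Insert fox: fox < ram → go left; fox > eel → go right; fox < pig → go left; fox < kit → go left. Place as left child of kit.
Insert gnu: gnu < ram → go left; gnu > eel → go right; gnu < pig → go left; gnu < kit → go left; gnu > fox → go right. Place as right child of fox.
Insert hog: hog < ram → go left; hog > eel → go right; hog < pig → go left; hog < kit → go left; hog > fox → go right; hog > gnu → go right. Place as right child of gnu.
Insert ewe: ewe < ram → go left; ewe > eel → go right; ewe < pig → go left; ewe < kit → go left; ewe < fox → go left. Place as left child of fox.
Insert emu: emu < ram → go left; emu > eel → go right; emu < pig → go left; emu < kit → go left; emu < fox → go left; emu < ewe → go left. Place as left child of ewe.
Insert cod: cod < ram → go left; cod < eel → go left; cod > cat → go right. Place as right child of cat.
Insert cow: cow < ram → go left; cow < eel → go left; cow > cat → go right; cow > cod → go right. Place as right child of cod.
Insert yak: yak > ram → go right. Place as right child of ram.
Insert jay: jay < ram → go left; jay > eel → go right; jay < pig → go left; jay < kit → go left; jay > fox → go right; jay > gnu → go right; jay > hog → go right. Place as right child of hog.
Insert bee: bee < ram → go left; bee < eel → go left; bee < cat → go left. Place as left child of cat.
Insert ant: ant < ram → go left; ant < eel → go left; ant < cat → go left; ant < bee → go left. Place as left child of bee.

ram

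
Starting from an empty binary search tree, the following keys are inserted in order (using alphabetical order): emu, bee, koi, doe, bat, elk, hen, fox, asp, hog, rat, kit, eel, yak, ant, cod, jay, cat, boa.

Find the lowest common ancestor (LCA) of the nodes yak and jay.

koi

Insert emu: tree is empty, so emu becomes the root.
Insert bee: bee < emu → go left. Place as left child of emu.
Insert koi: koi > emu → go right. Place as right child of emu.
Insert doe: doe < emu → go left; doe > bee → go right. Place as right child of bee.
Insert bat: bat < emu → go left; bat < bee → go left. Place as left child of bee.
Insert elk: elk < emu → go left; elk > bee → go right; elk > doe → go right. Place as right child of doe.
Insert hen: hen > emu → go right; hen < koi → go left. Place as left child of koi.
Insert fox: fox > emu → go right; fox < koi → go left; fox < hen → go left. Place as left child of hen.
Insert asp: asp < emu → go left; asp < bee → go left; asp < bat → go left. Place as left child of bat.
Insert hog: hog > emu → go right; hog < koi → go left; hog > hen → go right. Place as right child of hen.
Insert rat: rat > emu → go right; rat > koi → go right. Place as right child of koi.
Insert kit: kit > emu → go right; kit < koi → go left; kit > hen → go right; kit > hog → go right. Place as right child of hog.
Insert eel: eel < emu → go left; eel > bee → go right; eel > doe → go right; eel < elk → go left. Place as left child of elk.
Insert yak: yak > emu → go right; yak > koi → go right; yak > rat → go right. Place as right child of rat.
Insert ant: ant < emu → go left; ant < bee → go left; ant < bat → go left; ant < asp → go left. Place as left child of asp.
Insert cod: cod < emu → go left; cod > bee → go right; cod < doe → go left. Place as left child of doe.
Insert jay: jay > emu → go right; jay < koi → go left; jay > hen → go right; jay > hog → go right; jay < kit → go left. Place as left child of kit.
Insert cat: cat < emu → go left; cat > bee → go right; cat < doe → go left; cat < cod → go left. Place as left child of cod.
Insert boa: boa < emu → go left; boa > bee → go right; boa < doe → go left; boa < cod → go left; boa < cat → go left. Place as left child of cat.

Path to yak: emu → koi → rat → yak
Path to jay: emu → koi → hen → hog → kit → jay
The paths share a prefix ending at koi, then split left and right.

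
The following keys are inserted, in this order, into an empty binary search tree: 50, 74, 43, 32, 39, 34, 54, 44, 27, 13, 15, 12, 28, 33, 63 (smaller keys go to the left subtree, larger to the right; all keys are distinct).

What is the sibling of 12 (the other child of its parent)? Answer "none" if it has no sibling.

Insert 50: tree is empty, so 50 becomes the root.
Insert 74: 74 > 50 → go right. Place as right child of 50.
Insert 43: 43 < 50 → go left. Place as left child of 50.
Insert 32: 32 < 50 → go left; 32 < 43 → go left. Place as left child of 43.
Insert 39: 39 < 50 → go left; 39 < 43 → go left; 39 > 32 → go right. Place as right child of 32.
Insert 34: 34 < 50 → go left; 34 < 43 → go left; 34 > 32 → go right; 34 < 39 → go left. Place as left child of 39.
Insert 54: 54 > 50 → go right; 54 < 74 → go left. Place as left child of 74.
Insert 44: 44 < 50 → go left; 44 > 43 → go right. Place as right child of 43.
Insert 27: 27 < 50 → go left; 27 < 43 → go left; 27 < 32 → go left. Place as left child of 32.
Insert 13: 13 < 50 → go left; 13 < 43 → go left; 13 < 32 → go left; 13 < 27 → go left. Place as left child of 27.
Insert 15: 15 < 50 → go left; 15 < 43 → go left; 15 < 32 → go left; 15 < 27 → go left; 15 > 13 → go right. Place as right child of 13.
Insert 12: 12 < 50 → go left; 12 < 43 → go left; 12 < 32 → go left; 12 < 27 → go left; 12 < 13 → go left. Place as left child of 13.
Insert 28: 28 < 50 → go left; 28 < 43 → go left; 28 < 32 → go left; 28 > 27 → go right. Place as right child of 27.
Insert 33: 33 < 50 → go left; 33 < 43 → go left; 33 > 32 → go right; 33 < 39 → go left; 33 < 34 → go left. Place as left child of 34.
Insert 63: 63 > 50 → go right; 63 < 74 → go left; 63 > 54 → go right. Place as right child of 54.

12's parent is 13; the other child of 13 is 15.

15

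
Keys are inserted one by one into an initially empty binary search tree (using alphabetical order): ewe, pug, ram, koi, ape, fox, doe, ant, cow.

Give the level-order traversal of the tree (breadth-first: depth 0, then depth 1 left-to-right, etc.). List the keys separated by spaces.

ewe ape pug ant doe koi ram cow fox

Resulting structure (node: left, right):
  ewe: L=ape, R=pug
  pug: L=koi, R=ram
  ram: L=–, R=–
  koi: L=fox, R=–
  ape: L=ant, R=doe
  fox: L=–, R=–
  doe: L=cow, R=–
  ant: L=–, R=–
  cow: L=–, R=–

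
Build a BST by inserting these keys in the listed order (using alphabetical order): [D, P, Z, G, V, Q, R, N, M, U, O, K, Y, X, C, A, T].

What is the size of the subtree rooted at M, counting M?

D: root
P: right child of D (depth 1)
Z: right child of P (depth 2)
G: left child of P (depth 2)
V: left child of Z (depth 3)
Q: left child of V (depth 4)
R: right child of Q (depth 5)
N: right child of G (depth 3)
M: left child of N (depth 4)
U: right child of R (depth 6)
O: right child of N (depth 4)
K: left child of M (depth 5)
Y: right child of V (depth 4)
X: left child of Y (depth 5)
C: left child of D (depth 1)
A: left child of C (depth 2)
T: left child of U (depth 7)

Subtree rooted at M contains: M, K — 2 nodes.

2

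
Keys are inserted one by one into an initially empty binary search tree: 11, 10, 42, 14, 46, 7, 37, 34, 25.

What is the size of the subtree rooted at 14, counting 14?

4

11: root
10: left child of 11 (depth 1)
42: right child of 11 (depth 1)
14: left child of 42 (depth 2)
46: right child of 42 (depth 2)
7: left child of 10 (depth 2)
37: right child of 14 (depth 3)
34: left child of 37 (depth 4)
25: left child of 34 (depth 5)

Subtree rooted at 14 contains: 14, 37, 34, 25 — 4 nodes.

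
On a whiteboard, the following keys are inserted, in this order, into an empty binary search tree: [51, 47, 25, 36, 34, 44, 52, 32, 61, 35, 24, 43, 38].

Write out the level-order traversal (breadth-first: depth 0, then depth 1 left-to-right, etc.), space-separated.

Resulting structure (node: left, right):
  51: L=47, R=52
  47: L=25, R=–
  25: L=24, R=36
  36: L=34, R=44
  34: L=32, R=35
  44: L=43, R=–
  52: L=–, R=61
  32: L=–, R=–
  61: L=–, R=–
  35: L=–, R=–
  24: L=–, R=–
  43: L=38, R=–
  38: L=–, R=–

51 47 52 25 61 24 36 34 44 32 35 43 38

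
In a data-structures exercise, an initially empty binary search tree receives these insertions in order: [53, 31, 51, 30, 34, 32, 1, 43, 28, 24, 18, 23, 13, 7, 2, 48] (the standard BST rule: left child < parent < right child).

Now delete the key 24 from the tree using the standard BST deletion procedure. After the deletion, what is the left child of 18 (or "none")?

Insert 53: tree is empty, so 53 becomes the root.
Insert 31: 31 < 53 → go left. Place as left child of 53.
Insert 51: 51 < 53 → go left; 51 > 31 → go right. Place as right child of 31.
Insert 30: 30 < 53 → go left; 30 < 31 → go left. Place as left child of 31.
Insert 34: 34 < 53 → go left; 34 > 31 → go right; 34 < 51 → go left. Place as left child of 51.
Insert 32: 32 < 53 → go left; 32 > 31 → go right; 32 < 51 → go left; 32 < 34 → go left. Place as left child of 34.
Insert 1: 1 < 53 → go left; 1 < 31 → go left; 1 < 30 → go left. Place as left child of 30.
Insert 43: 43 < 53 → go left; 43 > 31 → go right; 43 < 51 → go left; 43 > 34 → go right. Place as right child of 34.
Insert 28: 28 < 53 → go left; 28 < 31 → go left; 28 < 30 → go left; 28 > 1 → go right. Place as right child of 1.
Insert 24: 24 < 53 → go left; 24 < 31 → go left; 24 < 30 → go left; 24 > 1 → go right; 24 < 28 → go left. Place as left child of 28.
Insert 18: 18 < 53 → go left; 18 < 31 → go left; 18 < 30 → go left; 18 > 1 → go right; 18 < 28 → go left; 18 < 24 → go left. Place as left child of 24.
Insert 23: 23 < 53 → go left; 23 < 31 → go left; 23 < 30 → go left; 23 > 1 → go right; 23 < 28 → go left; 23 < 24 → go left; 23 > 18 → go right. Place as right child of 18.
Insert 13: 13 < 53 → go left; 13 < 31 → go left; 13 < 30 → go left; 13 > 1 → go right; 13 < 28 → go left; 13 < 24 → go left; 13 < 18 → go left. Place as left child of 18.
Insert 7: 7 < 53 → go left; 7 < 31 → go left; 7 < 30 → go left; 7 > 1 → go right; 7 < 28 → go left; 7 < 24 → go left; 7 < 18 → go left; 7 < 13 → go left. Place as left child of 13.
Insert 2: 2 < 53 → go left; 2 < 31 → go left; 2 < 30 → go left; 2 > 1 → go right; 2 < 28 → go left; 2 < 24 → go left; 2 < 18 → go left; 2 < 13 → go left; 2 < 7 → go left. Place as left child of 7.
Insert 48: 48 < 53 → go left; 48 > 31 → go right; 48 < 51 → go left; 48 > 34 → go right; 48 > 43 → go right. Place as right child of 43.

Delete 24 (at most one child — splice it out).
After deletion, 18's left child: 13.

13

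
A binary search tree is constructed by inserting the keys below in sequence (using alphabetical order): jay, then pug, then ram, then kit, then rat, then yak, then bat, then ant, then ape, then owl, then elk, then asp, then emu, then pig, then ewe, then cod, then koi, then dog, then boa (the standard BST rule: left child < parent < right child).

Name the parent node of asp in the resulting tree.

ape

Resulting structure (node: left, right):
  jay: L=bat, R=pug
  pug: L=kit, R=ram
  ram: L=–, R=rat
  kit: L=–, R=owl
  rat: L=–, R=yak
  yak: L=–, R=–
  bat: L=ant, R=elk
  ant: L=–, R=ape
  ape: L=–, R=asp
  owl: L=koi, R=pig
  elk: L=cod, R=emu
  asp: L=–, R=–
  emu: L=–, R=ewe
  pig: L=–, R=–
  ewe: L=–, R=–
  cod: L=boa, R=dog
  koi: L=–, R=–
  dog: L=–, R=–
  boa: L=–, R=–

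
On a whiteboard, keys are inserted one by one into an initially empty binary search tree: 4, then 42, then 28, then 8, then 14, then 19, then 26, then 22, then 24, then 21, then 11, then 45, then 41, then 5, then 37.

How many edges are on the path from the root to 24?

Insert 4: tree is empty, so 4 becomes the root.
Insert 42: 42 > 4 → go right. Place as right child of 4.
Insert 28: 28 > 4 → go right; 28 < 42 → go left. Place as left child of 42.
Insert 8: 8 > 4 → go right; 8 < 42 → go left; 8 < 28 → go left. Place as left child of 28.
Insert 14: 14 > 4 → go right; 14 < 42 → go left; 14 < 28 → go left; 14 > 8 → go right. Place as right child of 8.
Insert 19: 19 > 4 → go right; 19 < 42 → go left; 19 < 28 → go left; 19 > 8 → go right; 19 > 14 → go right. Place as right child of 14.
Insert 26: 26 > 4 → go right; 26 < 42 → go left; 26 < 28 → go left; 26 > 8 → go right; 26 > 14 → go right; 26 > 19 → go right. Place as right child of 19.
Insert 22: 22 > 4 → go right; 22 < 42 → go left; 22 < 28 → go left; 22 > 8 → go right; 22 > 14 → go right; 22 > 19 → go right; 22 < 26 → go left. Place as left child of 26.
Insert 24: 24 > 4 → go right; 24 < 42 → go left; 24 < 28 → go left; 24 > 8 → go right; 24 > 14 → go right; 24 > 19 → go right; 24 < 26 → go left; 24 > 22 → go right. Place as right child of 22.
Insert 21: 21 > 4 → go right; 21 < 42 → go left; 21 < 28 → go left; 21 > 8 → go right; 21 > 14 → go right; 21 > 19 → go right; 21 < 26 → go left; 21 < 22 → go left. Place as left child of 22.
Insert 11: 11 > 4 → go right; 11 < 42 → go left; 11 < 28 → go left; 11 > 8 → go right; 11 < 14 → go left. Place as left child of 14.
Insert 45: 45 > 4 → go right; 45 > 42 → go right. Place as right child of 42.
Insert 41: 41 > 4 → go right; 41 < 42 → go left; 41 > 28 → go right. Place as right child of 28.
Insert 5: 5 > 4 → go right; 5 < 42 → go left; 5 < 28 → go left; 5 < 8 → go left. Place as left child of 8.
Insert 37: 37 > 4 → go right; 37 < 42 → go left; 37 > 28 → go right; 37 < 41 → go left. Place as left child of 41.

Path to 24: 4 → 42 → 28 → 8 → 14 → 19 → 26 → 22 → 24, which is 8 edges.

8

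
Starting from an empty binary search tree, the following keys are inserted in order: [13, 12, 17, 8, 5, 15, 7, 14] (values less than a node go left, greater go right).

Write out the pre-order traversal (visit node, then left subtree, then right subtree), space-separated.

13 12 8 5 7 17 15 14

13: root
12: left child of 13 (depth 1)
17: right child of 13 (depth 1)
8: left child of 12 (depth 2)
5: left child of 8 (depth 3)
15: left child of 17 (depth 2)
7: right child of 5 (depth 4)
14: left child of 15 (depth 3)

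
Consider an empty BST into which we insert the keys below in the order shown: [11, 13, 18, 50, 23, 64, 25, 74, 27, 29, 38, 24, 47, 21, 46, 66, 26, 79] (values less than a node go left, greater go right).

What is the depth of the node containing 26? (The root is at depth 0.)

Insert 11: tree is empty, so 11 becomes the root.
Insert 13: 13 > 11 → go right. Place as right child of 11.
Insert 18: 18 > 11 → go right; 18 > 13 → go right. Place as right child of 13.
Insert 50: 50 > 11 → go right; 50 > 13 → go right; 50 > 18 → go right. Place as right child of 18.
Insert 23: 23 > 11 → go right; 23 > 13 → go right; 23 > 18 → go right; 23 < 50 → go left. Place as left child of 50.
Insert 64: 64 > 11 → go right; 64 > 13 → go right; 64 > 18 → go right; 64 > 50 → go right. Place as right child of 50.
Insert 25: 25 > 11 → go right; 25 > 13 → go right; 25 > 18 → go right; 25 < 50 → go left; 25 > 23 → go right. Place as right child of 23.
Insert 74: 74 > 11 → go right; 74 > 13 → go right; 74 > 18 → go right; 74 > 50 → go right; 74 > 64 → go right. Place as right child of 64.
Insert 27: 27 > 11 → go right; 27 > 13 → go right; 27 > 18 → go right; 27 < 50 → go left; 27 > 23 → go right; 27 > 25 → go right. Place as right child of 25.
Insert 29: 29 > 11 → go right; 29 > 13 → go right; 29 > 18 → go right; 29 < 50 → go left; 29 > 23 → go right; 29 > 25 → go right; 29 > 27 → go right. Place as right child of 27.
Insert 38: 38 > 11 → go right; 38 > 13 → go right; 38 > 18 → go right; 38 < 50 → go left; 38 > 23 → go right; 38 > 25 → go right; 38 > 27 → go right; 38 > 29 → go right. Place as right child of 29.
Insert 24: 24 > 11 → go right; 24 > 13 → go right; 24 > 18 → go right; 24 < 50 → go left; 24 > 23 → go right; 24 < 25 → go left. Place as left child of 25.
Insert 47: 47 > 11 → go right; 47 > 13 → go right; 47 > 18 → go right; 47 < 50 → go left; 47 > 23 → go right; 47 > 25 → go right; 47 > 27 → go right; 47 > 29 → go right; 47 > 38 → go right. Place as right child of 38.
Insert 21: 21 > 11 → go right; 21 > 13 → go right; 21 > 18 → go right; 21 < 50 → go left; 21 < 23 → go left. Place as left child of 23.
Insert 46: 46 > 11 → go right; 46 > 13 → go right; 46 > 18 → go right; 46 < 50 → go left; 46 > 23 → go right; 46 > 25 → go right; 46 > 27 → go right; 46 > 29 → go right; 46 > 38 → go right; 46 < 47 → go left. Place as left child of 47.
Insert 66: 66 > 11 → go right; 66 > 13 → go right; 66 > 18 → go right; 66 > 50 → go right; 66 > 64 → go right; 66 < 74 → go left. Place as left child of 74.
Insert 26: 26 > 11 → go right; 26 > 13 → go right; 26 > 18 → go right; 26 < 50 → go left; 26 > 23 → go right; 26 > 25 → go right; 26 < 27 → go left. Place as left child of 27.
Insert 79: 79 > 11 → go right; 79 > 13 → go right; 79 > 18 → go right; 79 > 50 → go right; 79 > 64 → go right; 79 > 74 → go right. Place as right child of 74.

Path to 26: 11 → 13 → 18 → 50 → 23 → 25 → 27 → 26, which is 7 edges.

7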